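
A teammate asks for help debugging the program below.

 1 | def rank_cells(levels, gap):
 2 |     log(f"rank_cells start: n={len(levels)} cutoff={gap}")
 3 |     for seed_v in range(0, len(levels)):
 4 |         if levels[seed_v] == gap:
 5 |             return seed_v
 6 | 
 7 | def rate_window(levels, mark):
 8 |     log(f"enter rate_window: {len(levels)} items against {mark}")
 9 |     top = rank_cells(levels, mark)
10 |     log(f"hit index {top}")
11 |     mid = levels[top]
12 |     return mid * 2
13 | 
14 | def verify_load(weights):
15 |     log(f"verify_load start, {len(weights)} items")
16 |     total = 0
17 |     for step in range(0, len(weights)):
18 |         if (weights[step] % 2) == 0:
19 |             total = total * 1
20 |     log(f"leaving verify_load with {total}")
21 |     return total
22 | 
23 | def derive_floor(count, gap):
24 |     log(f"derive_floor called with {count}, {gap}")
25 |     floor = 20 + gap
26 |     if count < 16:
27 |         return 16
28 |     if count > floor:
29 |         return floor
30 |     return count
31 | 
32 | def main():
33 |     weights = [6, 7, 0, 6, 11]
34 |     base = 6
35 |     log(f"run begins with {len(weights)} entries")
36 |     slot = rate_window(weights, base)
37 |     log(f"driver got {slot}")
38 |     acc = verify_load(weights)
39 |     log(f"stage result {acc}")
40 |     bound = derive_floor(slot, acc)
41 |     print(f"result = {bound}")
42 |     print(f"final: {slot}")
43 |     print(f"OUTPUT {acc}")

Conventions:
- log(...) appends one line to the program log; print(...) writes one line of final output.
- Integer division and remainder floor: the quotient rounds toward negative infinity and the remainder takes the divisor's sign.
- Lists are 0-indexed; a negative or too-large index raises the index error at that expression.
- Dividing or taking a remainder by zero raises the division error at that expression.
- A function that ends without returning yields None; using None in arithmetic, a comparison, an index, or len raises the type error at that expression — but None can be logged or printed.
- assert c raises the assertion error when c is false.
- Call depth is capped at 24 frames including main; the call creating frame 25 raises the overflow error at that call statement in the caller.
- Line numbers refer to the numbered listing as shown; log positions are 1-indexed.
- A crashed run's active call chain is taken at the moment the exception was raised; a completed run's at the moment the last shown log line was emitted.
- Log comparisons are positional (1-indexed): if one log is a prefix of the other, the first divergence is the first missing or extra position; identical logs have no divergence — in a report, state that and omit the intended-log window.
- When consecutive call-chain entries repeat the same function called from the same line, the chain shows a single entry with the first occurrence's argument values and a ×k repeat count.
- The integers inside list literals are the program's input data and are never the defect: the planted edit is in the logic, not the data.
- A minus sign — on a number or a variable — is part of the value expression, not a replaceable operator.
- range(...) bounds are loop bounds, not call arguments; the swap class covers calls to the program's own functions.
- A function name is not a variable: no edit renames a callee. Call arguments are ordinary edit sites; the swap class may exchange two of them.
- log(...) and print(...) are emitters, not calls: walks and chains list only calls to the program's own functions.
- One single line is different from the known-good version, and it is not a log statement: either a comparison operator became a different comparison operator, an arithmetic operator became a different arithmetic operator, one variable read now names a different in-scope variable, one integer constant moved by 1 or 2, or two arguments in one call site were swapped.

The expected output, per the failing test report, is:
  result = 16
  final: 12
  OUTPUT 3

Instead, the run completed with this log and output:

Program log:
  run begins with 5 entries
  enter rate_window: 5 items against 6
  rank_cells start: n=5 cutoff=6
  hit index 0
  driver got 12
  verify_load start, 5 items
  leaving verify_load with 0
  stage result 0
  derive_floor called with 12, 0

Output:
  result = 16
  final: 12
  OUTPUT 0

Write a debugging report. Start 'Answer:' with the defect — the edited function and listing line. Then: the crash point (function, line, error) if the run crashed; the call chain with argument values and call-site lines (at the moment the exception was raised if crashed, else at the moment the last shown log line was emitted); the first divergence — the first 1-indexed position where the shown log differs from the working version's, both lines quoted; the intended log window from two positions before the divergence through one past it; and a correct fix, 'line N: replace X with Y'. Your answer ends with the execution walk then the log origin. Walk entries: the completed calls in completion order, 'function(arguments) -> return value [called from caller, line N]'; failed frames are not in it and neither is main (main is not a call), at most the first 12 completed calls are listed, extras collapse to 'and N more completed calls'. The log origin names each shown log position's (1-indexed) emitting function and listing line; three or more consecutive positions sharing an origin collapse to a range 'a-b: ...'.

Answer: the defect is in verify_load at line 19.
Key fact: The log first diverges at position 7: the faulty run prints 'leaving verify_load with 0' where the working version prints 'leaving verify_load with 3'.
Call chain: main -> derive_floor(12, 0) (called at line 40).
First divergence: position 7; shown 'leaving verify_load with 0' vs intended 'leaving verify_load with 3'.
Intended log window:
  5: driver got 12
  6: verify_load start, 5 items
  7: leaving verify_load with 3
  8: stage result 3
Execution walk:
  rank_cells([6, 7, 0, 6, 11], 6) -> 0  [called from rate_window, line 9]
  rate_window([6, 7, 0, 6, 11], 6) -> 12  [called from main, line 36]
  verify_load([6, 7, 0, 6, 11]) -> 0  [called from main, line 38]
  derive_floor(12, 0) -> 16  [called from main, line 40]
Log origin:
  1 — main, line 35
  2 — rate_window, line 8
  3 — rank_cells, line 2
  4 — rate_window, line 10
  5 — main, line 37
  6 — verify_load, line 15
  7 — verify_load, line 20
  8 — main, line 39
  9 — derive_floor, line 24
A correct fix: line 19: replace `*` with `+`.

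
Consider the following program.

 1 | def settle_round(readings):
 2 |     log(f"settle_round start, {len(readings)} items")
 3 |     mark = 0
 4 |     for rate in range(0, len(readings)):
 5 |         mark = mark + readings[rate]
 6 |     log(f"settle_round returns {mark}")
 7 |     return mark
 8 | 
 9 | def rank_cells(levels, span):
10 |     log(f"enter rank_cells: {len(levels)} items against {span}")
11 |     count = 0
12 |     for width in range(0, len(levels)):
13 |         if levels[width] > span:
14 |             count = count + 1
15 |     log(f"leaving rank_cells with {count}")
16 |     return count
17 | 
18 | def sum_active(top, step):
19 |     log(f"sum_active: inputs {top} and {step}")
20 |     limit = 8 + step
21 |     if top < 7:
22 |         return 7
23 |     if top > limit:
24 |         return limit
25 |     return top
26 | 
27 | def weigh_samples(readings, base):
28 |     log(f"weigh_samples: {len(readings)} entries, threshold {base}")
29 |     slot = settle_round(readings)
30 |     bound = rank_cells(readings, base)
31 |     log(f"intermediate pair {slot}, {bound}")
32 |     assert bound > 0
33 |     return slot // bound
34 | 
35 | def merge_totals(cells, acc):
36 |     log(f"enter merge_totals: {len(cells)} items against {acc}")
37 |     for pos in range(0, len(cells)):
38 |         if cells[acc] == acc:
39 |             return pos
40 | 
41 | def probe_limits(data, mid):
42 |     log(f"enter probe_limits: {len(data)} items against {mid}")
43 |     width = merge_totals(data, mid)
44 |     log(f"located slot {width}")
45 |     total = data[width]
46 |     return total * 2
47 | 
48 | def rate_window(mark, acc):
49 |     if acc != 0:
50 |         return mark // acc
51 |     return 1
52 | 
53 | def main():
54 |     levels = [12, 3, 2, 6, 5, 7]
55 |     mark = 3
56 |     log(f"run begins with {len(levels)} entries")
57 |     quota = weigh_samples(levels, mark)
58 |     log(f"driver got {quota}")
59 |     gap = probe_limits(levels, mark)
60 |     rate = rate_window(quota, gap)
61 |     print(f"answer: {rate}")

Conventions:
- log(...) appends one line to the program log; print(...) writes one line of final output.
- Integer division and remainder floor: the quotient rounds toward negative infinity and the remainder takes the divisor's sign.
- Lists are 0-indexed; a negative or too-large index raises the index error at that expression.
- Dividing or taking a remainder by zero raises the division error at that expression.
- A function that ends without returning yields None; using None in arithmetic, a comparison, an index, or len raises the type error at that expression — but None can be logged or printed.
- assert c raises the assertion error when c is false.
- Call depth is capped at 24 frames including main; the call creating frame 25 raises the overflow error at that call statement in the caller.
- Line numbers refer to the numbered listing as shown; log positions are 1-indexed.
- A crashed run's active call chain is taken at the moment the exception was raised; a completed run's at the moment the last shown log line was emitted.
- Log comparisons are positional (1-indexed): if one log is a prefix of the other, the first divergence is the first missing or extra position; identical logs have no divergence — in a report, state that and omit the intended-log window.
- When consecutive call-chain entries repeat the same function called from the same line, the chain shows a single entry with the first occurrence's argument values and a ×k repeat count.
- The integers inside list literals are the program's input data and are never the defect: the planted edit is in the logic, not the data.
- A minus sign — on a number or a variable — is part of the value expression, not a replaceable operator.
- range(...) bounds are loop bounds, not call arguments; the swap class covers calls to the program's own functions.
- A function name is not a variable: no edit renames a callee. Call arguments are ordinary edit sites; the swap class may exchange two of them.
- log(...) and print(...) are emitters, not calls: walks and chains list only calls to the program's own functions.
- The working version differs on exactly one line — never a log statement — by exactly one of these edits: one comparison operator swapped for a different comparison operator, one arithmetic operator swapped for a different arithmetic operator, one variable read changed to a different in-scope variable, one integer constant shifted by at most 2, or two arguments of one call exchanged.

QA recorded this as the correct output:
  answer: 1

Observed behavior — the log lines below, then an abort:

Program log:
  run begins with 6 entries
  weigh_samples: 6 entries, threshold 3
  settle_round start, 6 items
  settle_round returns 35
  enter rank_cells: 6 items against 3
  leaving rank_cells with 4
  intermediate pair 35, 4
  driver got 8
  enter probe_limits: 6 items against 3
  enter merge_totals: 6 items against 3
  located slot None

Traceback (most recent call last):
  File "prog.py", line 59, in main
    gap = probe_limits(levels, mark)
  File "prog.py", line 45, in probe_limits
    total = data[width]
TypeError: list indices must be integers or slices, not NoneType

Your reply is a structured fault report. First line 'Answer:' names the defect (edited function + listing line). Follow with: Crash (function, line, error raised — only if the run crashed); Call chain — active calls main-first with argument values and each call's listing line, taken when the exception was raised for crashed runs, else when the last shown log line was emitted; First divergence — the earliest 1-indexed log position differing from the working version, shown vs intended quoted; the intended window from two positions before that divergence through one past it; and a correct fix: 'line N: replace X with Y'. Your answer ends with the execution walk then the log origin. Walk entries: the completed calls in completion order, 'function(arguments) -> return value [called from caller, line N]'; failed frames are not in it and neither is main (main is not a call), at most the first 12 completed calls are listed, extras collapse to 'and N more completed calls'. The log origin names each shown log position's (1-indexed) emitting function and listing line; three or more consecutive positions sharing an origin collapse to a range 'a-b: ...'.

Answer: the defect is in merge_totals at line 38.
The tell: At log position 11 the runs split — shown 'located slot None', but the working version logs 'located slot 1'.
Crash: probe_limits, line 45, TypeError.
Call chain: main -> probe_limits([12, 3, 2, 6, 5, 7], 3) (called at line 59).
First divergence: at position 11 the run shows 'located slot None' where the working version logs 'located slot 1'.
Intended log window:
  9: enter probe_limits: 6 items against 3
  10: enter merge_totals: 6 items against 3
  11: located slot 1
Execution walk:
  settle_round([12, 3, 2, 6, 5, 7]) -> 35  [called from weigh_samples, line 29]
  rank_cells([12, 3, 2, 6, 5, 7], 3) -> 4  [called from weigh_samples, line 30]
  weigh_samples([12, 3, 2, 6, 5, 7], 3) -> 8  [called from main, line 57]
  merge_totals([12, 3, 2, 6, 5, 7], 3) -> None  [called from probe_limits, line 43]
Log origins:
  1: emitted by main (line 56)
  2: emitted by weigh_samples (line 28)
  3: emitted by settle_round (line 2)
  4: emitted by settle_round (line 6)
  5: emitted by rank_cells (line 10)
  6: emitted by rank_cells (line 15)
  7: emitted by weigh_samples (line 31)
  8: emitted by main (line 58)
  9: emitted by probe_limits (line 42)
  10: emitted by merge_totals (line 36)
  11: emitted by probe_limits (line 44)
A correct fix: line 38: replace `cells[acc]` with `cells[pos]`.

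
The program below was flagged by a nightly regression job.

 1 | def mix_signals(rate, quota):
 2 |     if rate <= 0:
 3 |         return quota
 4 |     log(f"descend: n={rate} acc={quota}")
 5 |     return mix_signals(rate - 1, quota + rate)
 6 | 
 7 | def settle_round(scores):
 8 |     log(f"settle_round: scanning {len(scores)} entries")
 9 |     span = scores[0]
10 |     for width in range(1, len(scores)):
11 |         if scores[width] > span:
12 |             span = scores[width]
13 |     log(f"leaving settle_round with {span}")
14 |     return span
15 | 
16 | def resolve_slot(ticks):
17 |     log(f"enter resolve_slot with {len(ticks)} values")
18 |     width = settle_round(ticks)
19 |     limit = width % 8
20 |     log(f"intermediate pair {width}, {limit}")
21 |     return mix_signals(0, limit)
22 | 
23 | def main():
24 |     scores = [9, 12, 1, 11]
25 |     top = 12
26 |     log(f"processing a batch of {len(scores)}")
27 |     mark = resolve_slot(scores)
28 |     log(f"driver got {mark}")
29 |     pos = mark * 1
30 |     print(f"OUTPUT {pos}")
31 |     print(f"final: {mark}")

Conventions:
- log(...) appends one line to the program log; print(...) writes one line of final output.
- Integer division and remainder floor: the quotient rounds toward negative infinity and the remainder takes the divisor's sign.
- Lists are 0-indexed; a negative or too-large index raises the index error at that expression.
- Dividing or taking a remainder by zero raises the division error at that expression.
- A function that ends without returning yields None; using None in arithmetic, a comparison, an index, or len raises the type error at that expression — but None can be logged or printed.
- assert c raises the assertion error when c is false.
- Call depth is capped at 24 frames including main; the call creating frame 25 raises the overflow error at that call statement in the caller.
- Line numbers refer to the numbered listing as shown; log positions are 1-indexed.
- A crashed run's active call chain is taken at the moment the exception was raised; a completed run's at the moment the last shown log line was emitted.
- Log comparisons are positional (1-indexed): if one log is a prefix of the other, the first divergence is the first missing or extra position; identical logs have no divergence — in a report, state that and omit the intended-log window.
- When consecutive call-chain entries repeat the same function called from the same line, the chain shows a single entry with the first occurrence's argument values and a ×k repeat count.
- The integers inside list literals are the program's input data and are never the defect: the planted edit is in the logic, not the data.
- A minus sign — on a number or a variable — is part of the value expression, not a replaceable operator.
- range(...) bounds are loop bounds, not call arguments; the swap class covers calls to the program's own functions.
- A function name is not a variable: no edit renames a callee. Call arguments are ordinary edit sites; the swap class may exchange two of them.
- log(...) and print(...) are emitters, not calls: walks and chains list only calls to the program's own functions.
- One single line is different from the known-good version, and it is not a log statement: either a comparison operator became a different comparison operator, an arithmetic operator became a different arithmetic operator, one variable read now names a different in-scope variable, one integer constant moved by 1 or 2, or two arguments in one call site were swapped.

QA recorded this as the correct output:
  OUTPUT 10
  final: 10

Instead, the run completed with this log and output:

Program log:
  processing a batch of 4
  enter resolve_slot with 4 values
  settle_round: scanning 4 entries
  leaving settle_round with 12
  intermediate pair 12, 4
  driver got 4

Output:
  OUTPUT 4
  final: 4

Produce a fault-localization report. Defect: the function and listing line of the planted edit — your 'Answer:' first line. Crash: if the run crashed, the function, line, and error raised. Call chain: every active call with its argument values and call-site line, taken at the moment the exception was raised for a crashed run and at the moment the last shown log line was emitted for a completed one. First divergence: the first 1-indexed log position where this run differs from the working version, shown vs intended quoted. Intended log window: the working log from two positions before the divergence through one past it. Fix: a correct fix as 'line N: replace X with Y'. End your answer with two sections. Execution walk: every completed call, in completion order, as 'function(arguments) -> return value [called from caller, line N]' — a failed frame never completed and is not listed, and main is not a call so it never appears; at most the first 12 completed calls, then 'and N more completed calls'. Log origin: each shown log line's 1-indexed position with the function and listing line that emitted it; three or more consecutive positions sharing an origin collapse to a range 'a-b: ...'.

Answer: the defect is in resolve_slot at line 21.
Key observation: At log position 6 the runs split — shown 'driver got 4', but the working version logs 'descend: n=4 acc=0'.
Call chain: main.
First divergence: position 6 — shown 'driver got 4', intended 'descend: n=4 acc=0'.
Intended log window:
  4: leaving settle_round with 12
  5: intermediate pair 12, 4
  6: descend: n=4 acc=0
  7: descend: n=3 acc=4
Execution walk:
  settle_round([9, 12, 1, 11]) -> 12  [called from resolve_slot, line 18]
  mix_signals(0, 4) -> 4  [called from resolve_slot, line 21]
  resolve_slot([9, 12, 1, 11]) -> 4  [called from main, line 27]
Origin of each log line:
  1: emitted by main (line 26)
  2: emitted by resolve_slot (line 17)
  3: emitted by settle_round (line 8)
  4: emitted by settle_round (line 13)
  5: emitted by resolve_slot (line 20)
  6: emitted by main (line 28)
A correct fix: line 21: replace `mix_signals(0, limit)` with `mix_signals(limit, 0)`.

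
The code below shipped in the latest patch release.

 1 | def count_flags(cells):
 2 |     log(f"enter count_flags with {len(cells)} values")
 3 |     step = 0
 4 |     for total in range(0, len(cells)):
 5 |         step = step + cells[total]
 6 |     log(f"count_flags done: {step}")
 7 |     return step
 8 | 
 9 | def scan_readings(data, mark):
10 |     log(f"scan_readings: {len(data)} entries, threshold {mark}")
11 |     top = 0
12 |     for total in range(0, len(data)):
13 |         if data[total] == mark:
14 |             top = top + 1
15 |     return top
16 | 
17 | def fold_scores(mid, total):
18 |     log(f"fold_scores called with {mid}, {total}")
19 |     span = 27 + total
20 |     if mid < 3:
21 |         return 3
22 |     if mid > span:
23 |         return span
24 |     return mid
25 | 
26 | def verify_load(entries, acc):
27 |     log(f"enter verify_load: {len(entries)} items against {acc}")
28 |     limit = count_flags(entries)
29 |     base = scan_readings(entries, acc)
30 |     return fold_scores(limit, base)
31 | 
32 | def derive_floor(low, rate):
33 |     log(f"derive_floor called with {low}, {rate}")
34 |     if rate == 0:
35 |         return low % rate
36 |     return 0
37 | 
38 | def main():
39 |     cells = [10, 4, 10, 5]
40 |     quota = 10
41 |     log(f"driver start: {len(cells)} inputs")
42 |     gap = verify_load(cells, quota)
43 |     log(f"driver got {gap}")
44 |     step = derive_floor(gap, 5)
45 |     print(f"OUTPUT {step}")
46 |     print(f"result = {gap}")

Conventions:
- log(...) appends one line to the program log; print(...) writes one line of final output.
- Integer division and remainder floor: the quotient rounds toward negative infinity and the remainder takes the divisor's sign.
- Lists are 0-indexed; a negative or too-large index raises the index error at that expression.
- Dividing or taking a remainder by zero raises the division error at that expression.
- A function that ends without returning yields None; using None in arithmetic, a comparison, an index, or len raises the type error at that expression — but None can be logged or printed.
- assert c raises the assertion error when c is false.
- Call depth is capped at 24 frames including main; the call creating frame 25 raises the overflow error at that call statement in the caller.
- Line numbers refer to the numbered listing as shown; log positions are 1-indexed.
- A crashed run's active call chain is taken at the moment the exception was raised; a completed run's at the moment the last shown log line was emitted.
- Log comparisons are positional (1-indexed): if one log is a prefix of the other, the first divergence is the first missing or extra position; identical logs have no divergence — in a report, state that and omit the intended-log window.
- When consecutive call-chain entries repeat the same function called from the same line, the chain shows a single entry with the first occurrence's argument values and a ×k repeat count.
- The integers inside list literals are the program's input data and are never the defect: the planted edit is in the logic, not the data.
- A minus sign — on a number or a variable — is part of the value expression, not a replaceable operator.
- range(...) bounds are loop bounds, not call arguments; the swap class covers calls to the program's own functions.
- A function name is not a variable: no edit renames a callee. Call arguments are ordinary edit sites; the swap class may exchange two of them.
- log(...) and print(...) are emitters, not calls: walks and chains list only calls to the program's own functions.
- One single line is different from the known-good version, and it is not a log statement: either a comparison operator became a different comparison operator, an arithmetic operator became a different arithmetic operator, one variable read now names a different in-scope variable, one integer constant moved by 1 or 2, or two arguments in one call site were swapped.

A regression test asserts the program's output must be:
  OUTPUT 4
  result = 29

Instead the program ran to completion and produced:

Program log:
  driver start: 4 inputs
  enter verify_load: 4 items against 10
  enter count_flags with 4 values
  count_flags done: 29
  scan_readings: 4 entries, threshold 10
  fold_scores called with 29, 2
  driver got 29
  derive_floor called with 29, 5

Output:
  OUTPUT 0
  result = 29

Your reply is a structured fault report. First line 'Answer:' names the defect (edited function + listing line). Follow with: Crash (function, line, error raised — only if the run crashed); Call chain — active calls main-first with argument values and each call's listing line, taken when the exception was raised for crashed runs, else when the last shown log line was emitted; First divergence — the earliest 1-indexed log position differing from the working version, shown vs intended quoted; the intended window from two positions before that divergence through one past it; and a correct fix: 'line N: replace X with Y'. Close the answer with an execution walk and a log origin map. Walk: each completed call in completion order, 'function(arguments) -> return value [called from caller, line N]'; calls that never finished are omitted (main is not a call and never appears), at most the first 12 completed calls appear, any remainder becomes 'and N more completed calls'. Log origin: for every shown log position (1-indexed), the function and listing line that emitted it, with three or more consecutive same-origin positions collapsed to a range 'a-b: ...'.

Answer: the defect is in derive_floor at line 34.
Key fact: The two runs log identically and part ways only at the printed values.
Call chain: main -> derive_floor(29, 5) (called at line 44).
First divergence: none — the logs agree in full.
Execution walk:
  count_flags([10, 4, 10, 5]) -> 29  [called from verify_load, line 28]
  scan_readings([10, 4, 10, 5], 10) -> 2  [called from verify_load, line 29]
  fold_scores(29, 2) -> 29  [called from verify_load, line 30]
  verify_load([10, 4, 10, 5], 10) -> 29  [called from main, line 42]
  derive_floor(29, 5) -> 0  [called from main, line 44]
Origin of each log line:
  1 — main, line 41
  2 — verify_load, line 27
  3 — count_flags, line 2
  4 — count_flags, line 6
  5 — scan_readings, line 10
  6 — fold_scores, line 18
  7 — main, line 43
  8 — derive_floor, line 33
A correct fix: line 34: replace `==` with `!=`.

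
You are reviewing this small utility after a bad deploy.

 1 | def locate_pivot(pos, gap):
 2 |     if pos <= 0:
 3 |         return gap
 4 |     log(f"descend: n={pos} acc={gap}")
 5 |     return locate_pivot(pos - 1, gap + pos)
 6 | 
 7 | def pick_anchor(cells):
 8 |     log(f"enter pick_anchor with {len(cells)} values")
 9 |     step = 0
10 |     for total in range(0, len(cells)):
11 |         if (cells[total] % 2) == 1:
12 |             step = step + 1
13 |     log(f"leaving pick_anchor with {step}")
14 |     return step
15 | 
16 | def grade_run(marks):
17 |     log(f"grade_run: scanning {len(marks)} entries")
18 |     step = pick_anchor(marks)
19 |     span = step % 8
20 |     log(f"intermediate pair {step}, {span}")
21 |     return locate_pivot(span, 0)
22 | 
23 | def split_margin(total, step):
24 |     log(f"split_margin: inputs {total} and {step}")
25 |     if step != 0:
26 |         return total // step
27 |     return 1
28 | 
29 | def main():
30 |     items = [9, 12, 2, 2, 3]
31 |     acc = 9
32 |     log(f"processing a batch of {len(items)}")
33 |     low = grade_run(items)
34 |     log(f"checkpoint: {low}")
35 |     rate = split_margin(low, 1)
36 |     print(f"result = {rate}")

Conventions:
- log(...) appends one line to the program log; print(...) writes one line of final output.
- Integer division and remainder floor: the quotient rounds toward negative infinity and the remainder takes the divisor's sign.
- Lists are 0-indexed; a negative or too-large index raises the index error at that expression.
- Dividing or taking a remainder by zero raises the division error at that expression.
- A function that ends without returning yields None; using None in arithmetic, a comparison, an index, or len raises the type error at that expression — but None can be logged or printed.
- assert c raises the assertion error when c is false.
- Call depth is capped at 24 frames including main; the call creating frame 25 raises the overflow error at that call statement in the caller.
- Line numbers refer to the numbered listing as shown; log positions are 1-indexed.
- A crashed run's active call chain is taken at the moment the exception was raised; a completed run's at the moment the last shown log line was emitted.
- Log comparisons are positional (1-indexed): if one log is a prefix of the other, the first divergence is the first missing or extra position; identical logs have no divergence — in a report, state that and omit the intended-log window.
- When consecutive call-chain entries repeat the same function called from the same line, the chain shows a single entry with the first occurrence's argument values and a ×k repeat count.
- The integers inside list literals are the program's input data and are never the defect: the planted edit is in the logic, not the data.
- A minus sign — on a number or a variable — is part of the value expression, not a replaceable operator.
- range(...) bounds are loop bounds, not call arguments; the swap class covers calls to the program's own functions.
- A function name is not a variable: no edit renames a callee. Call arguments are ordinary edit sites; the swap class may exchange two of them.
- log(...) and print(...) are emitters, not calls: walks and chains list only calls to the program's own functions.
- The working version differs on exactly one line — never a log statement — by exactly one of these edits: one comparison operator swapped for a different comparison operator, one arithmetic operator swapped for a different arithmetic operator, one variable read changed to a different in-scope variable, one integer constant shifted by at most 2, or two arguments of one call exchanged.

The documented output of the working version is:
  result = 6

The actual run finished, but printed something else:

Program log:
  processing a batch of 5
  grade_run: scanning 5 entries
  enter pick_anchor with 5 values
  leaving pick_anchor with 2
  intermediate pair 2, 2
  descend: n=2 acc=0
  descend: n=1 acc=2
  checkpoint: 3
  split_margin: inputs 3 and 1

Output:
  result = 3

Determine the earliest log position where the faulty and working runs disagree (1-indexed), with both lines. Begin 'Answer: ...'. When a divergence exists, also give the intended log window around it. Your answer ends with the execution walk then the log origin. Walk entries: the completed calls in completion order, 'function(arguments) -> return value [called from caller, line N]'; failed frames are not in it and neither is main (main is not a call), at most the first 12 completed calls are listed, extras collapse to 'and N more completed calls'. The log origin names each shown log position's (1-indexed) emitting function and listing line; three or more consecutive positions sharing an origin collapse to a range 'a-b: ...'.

Answer: position 4 — the shown line 'leaving pick_anchor with 2' should read 'leaving pick_anchor with 3'.
Intended log window:
  2: grade_run: scanning 5 entries
  3: enter pick_anchor with 5 values
  4: leaving pick_anchor with 3
  5: intermediate pair 3, 3
Execution walk:
  pick_anchor([9, 12, 2, 2, 3]) -> 2  [called from grade_run, line 18]
  locate_pivot(0, 3) -> 3  [called from locate_pivot, line 5]
  locate_pivot(1, 2) -> 3  [called from locate_pivot, line 5]
  locate_pivot(2, 0) -> 3  [called from grade_run, line 21]
  grade_run([9, 12, 2, 2, 3]) -> 3  [called from main, line 33]
  split_margin(3, 1) -> 3  [called from main, line 35]
Log line origins:
  1 — main, line 32
  2 — grade_run, line 17
  3 — pick_anchor, line 8
  4 — pick_anchor, line 13
  5 — grade_run, line 20
  6 — locate_pivot, line 4
  7 — locate_pivot, line 4
  8 — main, line 34
  9 — split_margin, line 24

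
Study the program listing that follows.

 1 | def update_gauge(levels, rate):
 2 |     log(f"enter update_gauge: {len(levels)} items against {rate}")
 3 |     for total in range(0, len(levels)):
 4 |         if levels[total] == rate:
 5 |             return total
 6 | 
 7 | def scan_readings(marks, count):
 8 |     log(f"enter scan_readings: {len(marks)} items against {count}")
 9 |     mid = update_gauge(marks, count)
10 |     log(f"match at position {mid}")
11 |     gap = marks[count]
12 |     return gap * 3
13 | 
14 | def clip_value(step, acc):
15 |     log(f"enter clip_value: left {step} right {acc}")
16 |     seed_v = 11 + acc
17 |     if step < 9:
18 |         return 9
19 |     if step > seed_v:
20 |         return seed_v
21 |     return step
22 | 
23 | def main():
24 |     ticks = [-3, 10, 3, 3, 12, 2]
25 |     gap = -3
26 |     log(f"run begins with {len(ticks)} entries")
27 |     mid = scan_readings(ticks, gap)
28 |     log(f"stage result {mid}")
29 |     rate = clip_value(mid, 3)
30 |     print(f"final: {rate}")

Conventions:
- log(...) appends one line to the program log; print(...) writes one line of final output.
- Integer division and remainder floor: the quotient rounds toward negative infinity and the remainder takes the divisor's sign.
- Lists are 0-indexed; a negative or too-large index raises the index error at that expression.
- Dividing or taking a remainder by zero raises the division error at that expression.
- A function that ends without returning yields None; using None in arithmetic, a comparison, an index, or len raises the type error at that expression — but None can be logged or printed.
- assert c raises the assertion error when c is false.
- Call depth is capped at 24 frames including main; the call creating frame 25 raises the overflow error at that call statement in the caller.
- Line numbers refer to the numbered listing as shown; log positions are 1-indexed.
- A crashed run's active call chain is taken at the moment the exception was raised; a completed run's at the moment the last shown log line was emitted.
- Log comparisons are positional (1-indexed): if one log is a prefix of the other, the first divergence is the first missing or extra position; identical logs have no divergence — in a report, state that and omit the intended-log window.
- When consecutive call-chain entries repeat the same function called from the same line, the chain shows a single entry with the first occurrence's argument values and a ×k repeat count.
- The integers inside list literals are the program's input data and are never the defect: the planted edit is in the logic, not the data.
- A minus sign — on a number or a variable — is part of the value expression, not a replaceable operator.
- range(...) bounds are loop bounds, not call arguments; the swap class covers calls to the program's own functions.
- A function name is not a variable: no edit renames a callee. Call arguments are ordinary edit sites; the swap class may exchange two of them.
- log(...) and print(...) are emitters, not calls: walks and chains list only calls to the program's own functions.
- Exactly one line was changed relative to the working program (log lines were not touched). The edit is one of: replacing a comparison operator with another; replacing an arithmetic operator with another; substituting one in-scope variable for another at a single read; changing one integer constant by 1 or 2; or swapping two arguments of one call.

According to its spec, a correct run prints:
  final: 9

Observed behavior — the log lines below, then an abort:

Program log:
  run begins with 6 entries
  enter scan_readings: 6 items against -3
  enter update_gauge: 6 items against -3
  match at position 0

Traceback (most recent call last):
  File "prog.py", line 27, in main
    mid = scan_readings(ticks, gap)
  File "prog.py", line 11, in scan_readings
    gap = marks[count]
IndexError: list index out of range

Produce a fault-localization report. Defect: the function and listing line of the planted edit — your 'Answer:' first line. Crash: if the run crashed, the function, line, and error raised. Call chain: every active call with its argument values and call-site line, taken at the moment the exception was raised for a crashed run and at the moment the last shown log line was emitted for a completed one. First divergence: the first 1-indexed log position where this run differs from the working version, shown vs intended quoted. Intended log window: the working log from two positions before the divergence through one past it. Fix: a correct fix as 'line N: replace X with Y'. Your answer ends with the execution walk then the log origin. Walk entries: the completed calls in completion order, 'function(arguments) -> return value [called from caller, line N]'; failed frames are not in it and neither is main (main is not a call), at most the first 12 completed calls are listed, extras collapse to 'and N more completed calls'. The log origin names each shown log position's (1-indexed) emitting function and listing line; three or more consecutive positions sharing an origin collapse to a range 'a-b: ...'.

Answer: the defect is in scan_readings at line 11.
Core observation: The shown log is a 4-line prefix of the intended one, whose next entry is 'stage result -9'.
Crash: scan_readings, line 11, IndexError.
Call chain: main -> scan_readings([-3, 10, 3, 3, 12, 2], -3) (called at line 27).
First divergence: position 5 — after 4 matching lines the faulty run goes silent; intended next line 'stage result -9'.
Intended log window:
  3: enter update_gauge: 6 items against -3
  4: match at position 0
  5: stage result -9
  6: enter clip_value: left -9 right 3
Execution walk:
  update_gauge([-3, 10, 3, 3, 12, 2], -3) -> 0  [called from scan_readings, line 9]
Origin of each log line:
  1 — main, line 26
  2 — scan_readings, line 8
  3 — update_gauge, line 2
  4 — scan_readings, line 10
A correct fix: line 11: replace `count` with `mid`.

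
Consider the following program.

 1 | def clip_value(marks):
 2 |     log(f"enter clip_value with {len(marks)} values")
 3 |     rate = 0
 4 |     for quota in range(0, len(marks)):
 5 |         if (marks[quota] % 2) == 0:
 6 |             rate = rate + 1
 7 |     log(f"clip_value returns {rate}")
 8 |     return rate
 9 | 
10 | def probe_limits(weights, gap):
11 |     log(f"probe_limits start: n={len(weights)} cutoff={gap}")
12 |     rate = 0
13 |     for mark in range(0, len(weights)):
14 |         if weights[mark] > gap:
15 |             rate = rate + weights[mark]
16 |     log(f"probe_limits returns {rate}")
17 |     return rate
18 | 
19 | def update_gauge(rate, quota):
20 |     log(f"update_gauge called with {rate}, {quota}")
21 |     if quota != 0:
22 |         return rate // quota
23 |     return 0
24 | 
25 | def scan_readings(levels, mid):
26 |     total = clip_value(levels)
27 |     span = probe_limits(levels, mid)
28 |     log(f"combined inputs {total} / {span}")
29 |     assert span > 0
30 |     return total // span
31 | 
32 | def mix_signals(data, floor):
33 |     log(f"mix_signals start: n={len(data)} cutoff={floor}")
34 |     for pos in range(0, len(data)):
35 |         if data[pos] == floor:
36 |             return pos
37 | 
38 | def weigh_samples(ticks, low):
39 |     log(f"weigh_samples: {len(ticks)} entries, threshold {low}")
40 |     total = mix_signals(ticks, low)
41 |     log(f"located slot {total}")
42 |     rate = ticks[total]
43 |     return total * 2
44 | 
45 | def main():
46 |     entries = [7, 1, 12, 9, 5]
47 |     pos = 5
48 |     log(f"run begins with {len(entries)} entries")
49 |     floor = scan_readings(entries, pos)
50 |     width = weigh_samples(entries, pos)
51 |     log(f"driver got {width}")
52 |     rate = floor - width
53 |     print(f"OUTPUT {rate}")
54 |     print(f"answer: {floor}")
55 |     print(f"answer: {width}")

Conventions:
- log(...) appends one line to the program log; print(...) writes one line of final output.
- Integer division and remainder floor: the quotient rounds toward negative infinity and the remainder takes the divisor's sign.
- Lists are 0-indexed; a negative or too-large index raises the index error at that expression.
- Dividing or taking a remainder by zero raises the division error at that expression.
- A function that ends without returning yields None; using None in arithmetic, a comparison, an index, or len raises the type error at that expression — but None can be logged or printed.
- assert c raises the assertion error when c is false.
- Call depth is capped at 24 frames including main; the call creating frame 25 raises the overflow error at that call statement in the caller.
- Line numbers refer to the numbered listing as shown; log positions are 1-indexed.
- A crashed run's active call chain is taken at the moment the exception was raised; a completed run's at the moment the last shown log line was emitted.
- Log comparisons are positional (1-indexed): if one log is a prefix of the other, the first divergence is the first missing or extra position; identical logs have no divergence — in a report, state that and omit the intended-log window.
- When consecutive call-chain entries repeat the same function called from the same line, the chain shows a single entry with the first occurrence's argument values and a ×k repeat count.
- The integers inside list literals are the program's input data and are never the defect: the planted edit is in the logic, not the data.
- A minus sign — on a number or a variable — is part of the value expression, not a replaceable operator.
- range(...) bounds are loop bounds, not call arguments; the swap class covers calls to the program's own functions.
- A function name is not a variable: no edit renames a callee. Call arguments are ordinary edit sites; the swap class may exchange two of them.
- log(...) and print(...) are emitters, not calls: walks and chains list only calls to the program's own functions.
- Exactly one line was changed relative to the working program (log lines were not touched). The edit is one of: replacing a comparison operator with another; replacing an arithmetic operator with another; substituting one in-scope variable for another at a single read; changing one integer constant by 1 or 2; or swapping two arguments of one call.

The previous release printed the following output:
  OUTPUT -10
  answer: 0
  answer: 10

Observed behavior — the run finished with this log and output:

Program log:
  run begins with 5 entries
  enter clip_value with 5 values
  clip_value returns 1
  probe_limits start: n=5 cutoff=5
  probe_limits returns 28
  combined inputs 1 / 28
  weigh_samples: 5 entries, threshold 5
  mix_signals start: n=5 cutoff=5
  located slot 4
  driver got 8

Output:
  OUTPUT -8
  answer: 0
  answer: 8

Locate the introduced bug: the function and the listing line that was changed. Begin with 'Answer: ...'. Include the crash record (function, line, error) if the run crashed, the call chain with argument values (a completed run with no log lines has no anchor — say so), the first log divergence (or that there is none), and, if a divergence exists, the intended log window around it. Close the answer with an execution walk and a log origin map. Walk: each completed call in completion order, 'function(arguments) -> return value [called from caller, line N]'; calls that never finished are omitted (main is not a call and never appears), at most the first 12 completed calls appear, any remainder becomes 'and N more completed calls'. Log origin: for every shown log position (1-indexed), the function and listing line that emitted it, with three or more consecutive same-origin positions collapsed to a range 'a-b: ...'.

Answer: the defect is in weigh_samples at line 43.
Core observation: The earliest visible damage is log position 10 — 'driver got 8' rather than the intended 'driver got 10'.
Call chain: main.
First divergence: position 10 — the shown line 'driver got 8' should read 'driver got 10'.
Intended log window:
  8: mix_signals start: n=5 cutoff=5
  9: located slot 4
  10: driver got 10
Execution walk:
  clip_value([7, 1, 12, 9, 5]) -> 1  [called from scan_readings, line 26]
  probe_limits([7, 1, 12, 9, 5], 5) -> 28  [called from scan_readings, line 27]
  scan_readings([7, 1, 12, 9, 5], 5) -> 0  [called from main, line 49]
  mix_signals([7, 1, 12, 9, 5], 5) -> 4  [called from weigh_samples, line 40]
  weigh_samples([7, 1, 12, 9, 5], 5) -> 8  [called from main, line 50]
Log origins:
  1: logged in main at line 48
  2: logged in clip_value at line 2
  3: logged in clip_value at line 7
  4: logged in probe_limits at line 11
  5: logged in probe_limits at line 16
  6: logged in scan_readings at line 28
  7: logged in weigh_samples at line 39
  8: logged in mix_signals at line 33
  9: logged in weigh_samples at line 41
  10: logged in main at line 51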